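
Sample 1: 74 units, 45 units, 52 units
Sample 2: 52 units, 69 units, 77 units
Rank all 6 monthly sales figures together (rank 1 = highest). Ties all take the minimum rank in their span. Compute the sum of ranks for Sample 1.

Sorted (descending): 77, 74, 69, 52, 52, 45
The 2 values of 52 occupy positions 4–5 → each gets rank 4.
Sample 1 values → pooled ranks: 74→2, 45→6, 52→4
Rank sum = 2 + 6 + 4 = 12

12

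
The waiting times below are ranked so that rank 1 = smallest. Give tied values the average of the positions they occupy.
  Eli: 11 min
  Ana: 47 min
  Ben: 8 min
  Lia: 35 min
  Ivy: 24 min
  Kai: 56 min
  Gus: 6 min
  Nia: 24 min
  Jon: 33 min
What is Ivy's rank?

Sorted (ascending): 6, 8, 11, 24, 24, 33, 35, 47, 56
The 2 values of 24 occupy positions 4–5 → average rank (4+5)/2 = 4.5.
Ivy has value 24 min → rank 4.5.

4.5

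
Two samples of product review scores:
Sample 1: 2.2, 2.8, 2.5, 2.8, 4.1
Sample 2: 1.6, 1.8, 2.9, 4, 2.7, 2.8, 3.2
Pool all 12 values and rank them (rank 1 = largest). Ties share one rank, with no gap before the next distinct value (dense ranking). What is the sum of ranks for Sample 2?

Sorted (descending): 4.1, 4, 3.2, 2.9, 2.8, 2.8, 2.8, 2.7, 2.5, 2.2, 1.8, 1.6
The 3 values of 2.8 share dense rank 5.
Remaining distinct values take the next consecutive integers.
Sample 2 values → pooled ranks: 1.6→10, 1.8→9, 2.9→4, 4→2, 2.7→6, 2.8→5, 3.2→3
Rank sum = 10 + 9 + 4 + 2 + 6 + 5 + 3 = 39

39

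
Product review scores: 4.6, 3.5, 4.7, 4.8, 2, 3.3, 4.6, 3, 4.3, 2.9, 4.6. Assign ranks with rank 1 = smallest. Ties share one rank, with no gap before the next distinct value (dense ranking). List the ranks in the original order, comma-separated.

7, 5, 8, 9, 1, 4, 7, 3, 6, 2, 7

Sorted (ascending): 2, 2.9, 3, 3.3, 3.5, 4.3, 4.6, 4.6, 4.6, 4.7, 4.8
The 3 values of 4.6 share dense rank 7.
Remaining distinct values take the next consecutive integers.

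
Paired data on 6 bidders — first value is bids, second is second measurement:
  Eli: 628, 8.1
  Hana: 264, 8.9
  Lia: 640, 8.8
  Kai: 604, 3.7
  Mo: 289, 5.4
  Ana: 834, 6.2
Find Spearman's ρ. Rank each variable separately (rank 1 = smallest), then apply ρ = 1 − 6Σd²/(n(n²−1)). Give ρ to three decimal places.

-0.086

Ranks of variable 1: 4, 1, 5, 3, 2, 6
Ranks of variable 2: 4, 6, 5, 1, 2, 3
d = r₁ − r₂: 0, -5, 0, 2, 0, 3
d²: 0, 25, 0, 4, 0, 9; Σd² = 38
ρ = 1 − 6·38/(6·35) = 1 − 228/210 = -0.086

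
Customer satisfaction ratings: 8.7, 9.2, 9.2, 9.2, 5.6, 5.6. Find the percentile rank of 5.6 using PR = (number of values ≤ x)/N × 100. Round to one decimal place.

33.3

N = 6.
Strictly below 5.6: 0. Equal to 5.6: 2.
PR = 2/6 × 100 = 33.3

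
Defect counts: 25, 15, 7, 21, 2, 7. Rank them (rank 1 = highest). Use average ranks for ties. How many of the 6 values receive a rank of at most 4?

Sorted (descending): 25, 21, 15, 7, 7, 2
The 2 values of 7 occupy positions 4–5 → average rank (4+5)/2 = 4.5.
Ranks ≤ 4: {1, 2, 3} → 3 values.

3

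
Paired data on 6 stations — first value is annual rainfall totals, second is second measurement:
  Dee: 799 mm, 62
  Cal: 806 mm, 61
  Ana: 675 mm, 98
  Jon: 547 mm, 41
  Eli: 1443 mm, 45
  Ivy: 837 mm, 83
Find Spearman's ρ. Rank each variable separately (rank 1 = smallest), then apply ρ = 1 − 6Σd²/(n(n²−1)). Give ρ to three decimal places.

0.029

Ranks of variable 1: 3, 4, 2, 1, 6, 5
Ranks of variable 2: 4, 3, 6, 1, 2, 5
d = r₁ − r₂: -1, 1, -4, 0, 4, 0
d²: 1, 1, 16, 0, 16, 0; Σd² = 34
ρ = 1 − 6·34/(6·35) = 1 − 204/210 = 0.029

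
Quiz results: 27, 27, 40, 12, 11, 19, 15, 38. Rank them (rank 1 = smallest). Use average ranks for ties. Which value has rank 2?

12

Sorted (ascending): 11, 12, 15, 19, 27, 27, 38, 40
The 2 values of 27 occupy positions 5–6 → average rank (5+6)/2 = 5.5.
Rank 2 → value 12.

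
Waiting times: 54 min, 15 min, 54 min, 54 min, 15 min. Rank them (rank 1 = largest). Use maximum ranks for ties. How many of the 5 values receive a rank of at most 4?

Sorted (descending): 54, 54, 54, 15, 15
The 3 values of 54 occupy positions 1–3 → each gets rank 3.
The 2 values of 15 occupy positions 4–5 → each gets rank 5.
Ranks ≤ 4: {3, 3, 3} → 3 values.

3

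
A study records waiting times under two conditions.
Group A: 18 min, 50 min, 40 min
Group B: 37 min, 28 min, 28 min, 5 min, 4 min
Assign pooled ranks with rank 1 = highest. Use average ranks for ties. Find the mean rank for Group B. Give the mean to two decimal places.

Sorted (descending): 50, 40, 37, 28, 28, 18, 5, 4
The 2 values of 28 occupy positions 4–5 → average rank (4+5)/2 = 4.5.
Group B values → pooled ranks: 37→3, 28→4.5, 28→4.5, 5→7, 4→8
Mean rank = (3 + 4.5 + 4.5 + 7 + 8) / 5 = 5.40

5.40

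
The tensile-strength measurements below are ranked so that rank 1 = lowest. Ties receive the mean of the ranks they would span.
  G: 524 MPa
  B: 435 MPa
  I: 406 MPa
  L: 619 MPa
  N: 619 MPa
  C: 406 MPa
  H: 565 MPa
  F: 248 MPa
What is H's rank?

6

Sorted (ascending): 248, 406, 406, 435, 524, 565, 619, 619
The 2 values of 406 occupy positions 2–3 → average rank (2+3)/2 = 2.5.
The 2 values of 619 occupy positions 7–8 → average rank (7+8)/2 = 7.5.
H has value 565 MPa → rank 6.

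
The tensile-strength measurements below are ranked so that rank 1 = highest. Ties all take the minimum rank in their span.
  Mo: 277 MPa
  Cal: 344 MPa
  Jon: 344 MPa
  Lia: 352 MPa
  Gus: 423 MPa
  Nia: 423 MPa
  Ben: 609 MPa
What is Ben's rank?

1

Sorted (descending): 609, 423, 423, 352, 344, 344, 277
The 2 values of 423 occupy positions 2–3 → each gets rank 2.
The 2 values of 344 occupy positions 5–6 → each gets rank 5.
Ben has value 609 MPa → rank 1.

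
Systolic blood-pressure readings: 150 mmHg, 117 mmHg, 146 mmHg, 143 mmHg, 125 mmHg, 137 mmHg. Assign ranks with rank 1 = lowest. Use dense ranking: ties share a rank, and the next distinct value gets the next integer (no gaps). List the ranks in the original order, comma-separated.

Sorted (ascending): 117, 125, 137, 143, 146, 150
No ties — each value takes its position as its rank.

6, 1, 5, 4, 2, 3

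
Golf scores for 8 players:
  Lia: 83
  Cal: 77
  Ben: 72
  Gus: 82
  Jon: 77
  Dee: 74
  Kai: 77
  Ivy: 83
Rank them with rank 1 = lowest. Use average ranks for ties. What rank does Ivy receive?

Sorted (ascending): 72, 74, 77, 77, 77, 82, 83, 83
The 3 values of 77 occupy positions 3–5 → average rank 4.
The 2 values of 83 occupy positions 7–8 → average rank (7+8)/2 = 7.5.
Ivy has value 83 → rank 7.5.

7.5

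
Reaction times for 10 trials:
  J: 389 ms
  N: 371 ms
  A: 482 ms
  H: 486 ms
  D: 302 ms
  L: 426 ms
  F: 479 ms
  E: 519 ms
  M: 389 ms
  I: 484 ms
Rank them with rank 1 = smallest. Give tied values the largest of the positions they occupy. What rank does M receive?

4

Sorted (ascending): 302, 371, 389, 389, 426, 479, 482, 484, 486, 519
The 2 values of 389 occupy positions 3–4 → each gets rank 4.
M has value 389 ms → rank 4.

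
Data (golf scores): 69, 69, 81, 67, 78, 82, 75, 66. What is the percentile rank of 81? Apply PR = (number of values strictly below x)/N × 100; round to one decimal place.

N = 8.
Strictly below 81: 6. Equal to 81: 1.
PR = 6/8 × 100 = 75.0

75.0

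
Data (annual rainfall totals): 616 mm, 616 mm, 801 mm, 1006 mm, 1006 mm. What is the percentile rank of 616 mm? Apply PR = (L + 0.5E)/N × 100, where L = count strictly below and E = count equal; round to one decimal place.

20.0

N = 5.
Strictly below 616: 0. Equal to 616: 2.
PR = (0 + 0.5·2)/5 × 100 = 20.0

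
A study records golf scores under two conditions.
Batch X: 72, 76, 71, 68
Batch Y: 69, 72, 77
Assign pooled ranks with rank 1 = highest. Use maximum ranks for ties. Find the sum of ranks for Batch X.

18

Sorted (descending): 77, 76, 72, 72, 71, 69, 68
The 2 values of 72 occupy positions 3–4 → each gets rank 4.
Batch X values → pooled ranks: 72→4, 76→2, 71→5, 68→7
Rank sum = 4 + 2 + 5 + 7 = 18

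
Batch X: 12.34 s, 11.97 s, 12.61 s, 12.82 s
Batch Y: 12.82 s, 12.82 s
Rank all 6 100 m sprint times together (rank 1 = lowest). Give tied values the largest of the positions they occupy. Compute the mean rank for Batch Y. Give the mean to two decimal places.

Sorted (ascending): 11.97, 12.34, 12.61, 12.82, 12.82, 12.82
The 3 values of 12.82 occupy positions 4–6 → each gets rank 6.
Batch Y values → pooled ranks: 12.82→6, 12.82→6
Mean rank = (6 + 6) / 2 = 6.00

6.00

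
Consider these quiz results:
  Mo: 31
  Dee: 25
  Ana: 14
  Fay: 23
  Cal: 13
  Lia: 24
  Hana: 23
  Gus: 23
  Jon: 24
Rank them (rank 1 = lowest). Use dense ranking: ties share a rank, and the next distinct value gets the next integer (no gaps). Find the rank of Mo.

Sorted (ascending): 13, 14, 23, 23, 23, 24, 24, 25, 31
The 3 values of 23 share dense rank 3.
The 2 values of 24 share dense rank 4.
Remaining distinct values take the next consecutive integers.
Mo has value 31 → rank 6.

6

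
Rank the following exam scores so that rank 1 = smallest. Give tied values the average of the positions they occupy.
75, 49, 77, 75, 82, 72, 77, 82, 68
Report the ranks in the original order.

Sorted (ascending): 49, 68, 72, 75, 75, 77, 77, 82, 82
The 2 values of 75 occupy positions 4–5 → average rank (4+5)/2 = 4.5.
The 2 values of 77 occupy positions 6–7 → average rank (6+7)/2 = 6.5.
The 2 values of 82 occupy positions 8–9 → average rank (8+9)/2 = 8.5.

4.5, 1, 6.5, 4.5, 8.5, 3, 6.5, 8.5, 2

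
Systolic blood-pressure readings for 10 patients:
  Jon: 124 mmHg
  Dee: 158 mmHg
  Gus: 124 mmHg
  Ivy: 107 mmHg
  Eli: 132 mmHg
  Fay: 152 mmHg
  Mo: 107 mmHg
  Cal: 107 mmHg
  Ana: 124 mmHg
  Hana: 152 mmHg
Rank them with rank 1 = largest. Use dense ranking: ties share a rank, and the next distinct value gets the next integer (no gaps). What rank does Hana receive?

Sorted (descending): 158, 152, 152, 132, 124, 124, 124, 107, 107, 107
The 2 values of 152 share dense rank 2.
The 3 values of 124 share dense rank 4.
The 3 values of 107 share dense rank 5.
Remaining distinct values take the next consecutive integers.
Hana has value 152 mmHg → rank 2.

2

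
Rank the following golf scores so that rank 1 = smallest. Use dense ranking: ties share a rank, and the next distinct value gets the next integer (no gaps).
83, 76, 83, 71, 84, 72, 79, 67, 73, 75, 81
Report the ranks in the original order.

9, 6, 9, 2, 10, 3, 7, 1, 4, 5, 8

Sorted (ascending): 67, 71, 72, 73, 75, 76, 79, 81, 83, 83, 84
The 2 values of 83 share dense rank 9.
Remaining distinct values take the next consecutive integers.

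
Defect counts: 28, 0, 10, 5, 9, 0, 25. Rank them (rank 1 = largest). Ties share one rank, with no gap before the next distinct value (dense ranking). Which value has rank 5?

5

Sorted (descending): 28, 25, 10, 9, 5, 0, 0
The 2 values of 0 share dense rank 6.
Remaining distinct values take the next consecutive integers.
Rank 5 → value 5.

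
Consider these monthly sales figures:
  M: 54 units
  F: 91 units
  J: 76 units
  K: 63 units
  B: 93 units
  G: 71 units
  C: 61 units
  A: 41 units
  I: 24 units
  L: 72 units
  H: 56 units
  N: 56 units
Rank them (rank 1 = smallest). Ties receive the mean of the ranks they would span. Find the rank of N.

Sorted (ascending): 24, 41, 54, 56, 56, 61, 63, 71, 72, 76, 91, 93
The 2 values of 56 occupy positions 4–5 → average rank (4+5)/2 = 4.5.
N has value 56 units → rank 4.5.

4.5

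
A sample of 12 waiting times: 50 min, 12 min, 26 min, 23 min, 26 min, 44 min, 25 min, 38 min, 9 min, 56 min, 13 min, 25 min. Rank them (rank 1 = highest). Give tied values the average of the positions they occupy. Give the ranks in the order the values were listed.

Sorted (descending): 56, 50, 44, 38, 26, 26, 25, 25, 23, 13, 12, 9
The 2 values of 26 occupy positions 5–6 → average rank (5+6)/2 = 5.5.
The 2 values of 25 occupy positions 7–8 → average rank (7+8)/2 = 7.5.

2, 11, 5.5, 9, 5.5, 3, 7.5, 4, 12, 1, 10, 7.5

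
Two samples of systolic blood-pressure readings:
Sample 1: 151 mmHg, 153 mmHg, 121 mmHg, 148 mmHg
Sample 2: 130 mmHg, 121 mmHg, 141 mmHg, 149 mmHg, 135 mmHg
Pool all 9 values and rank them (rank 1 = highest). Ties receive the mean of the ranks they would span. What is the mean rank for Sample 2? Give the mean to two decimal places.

Sorted (descending): 153, 151, 149, 148, 141, 135, 130, 121, 121
The 2 values of 121 occupy positions 8–9 → average rank (8+9)/2 = 8.5.
Sample 2 values → pooled ranks: 130→7, 121→8.5, 141→5, 149→3, 135→6
Mean rank = (7 + 8.5 + 5 + 3 + 6) / 5 = 5.90

5.90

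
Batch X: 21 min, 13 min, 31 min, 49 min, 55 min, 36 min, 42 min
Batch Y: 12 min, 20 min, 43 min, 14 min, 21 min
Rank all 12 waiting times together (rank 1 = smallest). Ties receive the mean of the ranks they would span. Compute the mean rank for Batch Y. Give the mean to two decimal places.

Sorted (ascending): 12, 13, 14, 20, 21, 21, 31, 36, 42, 43, 49, 55
The 2 values of 21 occupy positions 5–6 → average rank (5+6)/2 = 5.5.
Batch Y values → pooled ranks: 12→1, 20→4, 43→10, 14→3, 21→5.5
Mean rank = (1 + 4 + 10 + 3 + 5.5) / 5 = 4.70

4.70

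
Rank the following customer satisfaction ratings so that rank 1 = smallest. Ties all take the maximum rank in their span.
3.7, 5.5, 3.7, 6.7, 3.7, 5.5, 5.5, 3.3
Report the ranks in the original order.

4, 7, 4, 8, 4, 7, 7, 1

Sorted (ascending): 3.3, 3.7, 3.7, 3.7, 5.5, 5.5, 5.5, 6.7
The 3 values of 3.7 occupy positions 2–4 → each gets rank 4.
The 3 values of 5.5 occupy positions 5–7 → each gets rank 7.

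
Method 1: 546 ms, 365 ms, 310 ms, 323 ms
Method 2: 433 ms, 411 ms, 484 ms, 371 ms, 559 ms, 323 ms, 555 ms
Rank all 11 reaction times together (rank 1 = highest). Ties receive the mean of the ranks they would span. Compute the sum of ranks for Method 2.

34.5

Sorted (descending): 559, 555, 546, 484, 433, 411, 371, 365, 323, 323, 310
The 2 values of 323 occupy positions 9–10 → average rank (9+10)/2 = 9.5.
Method 2 values → pooled ranks: 433→5, 411→6, 484→4, 371→7, 559→1, 323→9.5, 555→2
Rank sum = 5 + 6 + 4 + 7 + 1 + 9.5 + 2 = 34.5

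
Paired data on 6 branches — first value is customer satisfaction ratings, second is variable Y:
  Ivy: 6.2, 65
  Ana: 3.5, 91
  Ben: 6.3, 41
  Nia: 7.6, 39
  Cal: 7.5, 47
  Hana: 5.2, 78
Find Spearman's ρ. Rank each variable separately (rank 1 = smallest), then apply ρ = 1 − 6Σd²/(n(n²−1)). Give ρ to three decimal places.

-0.943

Ranks of variable 1: 3, 1, 4, 6, 5, 2
Ranks of variable 2: 4, 6, 2, 1, 3, 5
d = r₁ − r₂: -1, -5, 2, 5, 2, -3
d²: 1, 25, 4, 25, 4, 9; Σd² = 68
ρ = 1 − 6·68/(6·35) = 1 − 408/210 = -0.943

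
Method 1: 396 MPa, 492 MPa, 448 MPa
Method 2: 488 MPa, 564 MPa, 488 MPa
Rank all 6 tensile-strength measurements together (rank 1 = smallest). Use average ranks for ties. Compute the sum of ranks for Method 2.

13

Sorted (ascending): 396, 448, 488, 488, 492, 564
The 2 values of 488 occupy positions 3–4 → average rank (3+4)/2 = 3.5.
Method 2 values → pooled ranks: 488→3.5, 564→6, 488→3.5
Rank sum = 3.5 + 6 + 3.5 = 13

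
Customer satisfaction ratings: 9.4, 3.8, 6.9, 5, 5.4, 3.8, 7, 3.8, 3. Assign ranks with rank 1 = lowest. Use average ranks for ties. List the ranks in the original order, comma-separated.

Sorted (ascending): 3, 3.8, 3.8, 3.8, 5, 5.4, 6.9, 7, 9.4
The 3 values of 3.8 occupy positions 2–4 → average rank 3.

9, 3, 7, 5, 6, 3, 8, 3, 1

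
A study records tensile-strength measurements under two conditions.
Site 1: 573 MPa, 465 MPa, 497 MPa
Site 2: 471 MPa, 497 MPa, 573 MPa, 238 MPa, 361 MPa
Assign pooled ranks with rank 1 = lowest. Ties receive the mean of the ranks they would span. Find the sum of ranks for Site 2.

20

Sorted (ascending): 238, 361, 465, 471, 497, 497, 573, 573
The 2 values of 497 occupy positions 5–6 → average rank (5+6)/2 = 5.5.
The 2 values of 573 occupy positions 7–8 → average rank (7+8)/2 = 7.5.
Site 2 values → pooled ranks: 471→4, 497→5.5, 573→7.5, 238→1, 361→2
Rank sum = 4 + 5.5 + 7.5 + 1 + 2 = 20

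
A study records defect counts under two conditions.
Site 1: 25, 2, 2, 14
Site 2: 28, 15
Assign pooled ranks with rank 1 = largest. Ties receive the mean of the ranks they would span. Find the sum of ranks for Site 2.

Sorted (descending): 28, 25, 15, 14, 2, 2
The 2 values of 2 occupy positions 5–6 → average rank (5+6)/2 = 5.5.
Site 2 values → pooled ranks: 28→1, 15→3
Rank sum = 1 + 3 = 4

4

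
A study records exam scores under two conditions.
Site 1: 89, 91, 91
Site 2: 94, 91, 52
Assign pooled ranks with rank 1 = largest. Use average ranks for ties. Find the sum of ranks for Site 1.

11

Sorted (descending): 94, 91, 91, 91, 89, 52
The 3 values of 91 occupy positions 2–4 → average rank 3.
Site 1 values → pooled ranks: 89→5, 91→3, 91→3
Rank sum = 5 + 3 + 3 = 11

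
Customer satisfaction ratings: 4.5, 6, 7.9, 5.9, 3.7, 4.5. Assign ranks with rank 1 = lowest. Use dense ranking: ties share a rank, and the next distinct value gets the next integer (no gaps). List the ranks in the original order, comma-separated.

2, 4, 5, 3, 1, 2

Sorted (ascending): 3.7, 4.5, 4.5, 5.9, 6, 7.9
The 2 values of 4.5 share dense rank 2.
Remaining distinct values take the next consecutive integers.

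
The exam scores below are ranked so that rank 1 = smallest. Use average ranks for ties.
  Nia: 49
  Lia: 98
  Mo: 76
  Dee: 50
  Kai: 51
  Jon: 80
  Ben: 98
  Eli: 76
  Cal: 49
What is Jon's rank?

7

Sorted (ascending): 49, 49, 50, 51, 76, 76, 80, 98, 98
The 2 values of 49 occupy positions 1–2 → average rank (1+2)/2 = 1.5.
The 2 values of 76 occupy positions 5–6 → average rank (5+6)/2 = 5.5.
The 2 values of 98 occupy positions 8–9 → average rank (8+9)/2 = 8.5.
Jon has value 80 → rank 7.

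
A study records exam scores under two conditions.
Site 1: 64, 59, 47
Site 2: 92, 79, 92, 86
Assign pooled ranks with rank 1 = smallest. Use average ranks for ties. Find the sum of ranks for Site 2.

Sorted (ascending): 47, 59, 64, 79, 86, 92, 92
The 2 values of 92 occupy positions 6–7 → average rank (6+7)/2 = 6.5.
Site 2 values → pooled ranks: 92→6.5, 79→4, 92→6.5, 86→5
Rank sum = 6.5 + 4 + 6.5 + 5 = 22

22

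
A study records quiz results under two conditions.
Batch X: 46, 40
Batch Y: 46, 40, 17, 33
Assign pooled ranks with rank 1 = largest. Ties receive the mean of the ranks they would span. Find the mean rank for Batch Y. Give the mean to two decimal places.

4.00

Sorted (descending): 46, 46, 40, 40, 33, 17
The 2 values of 46 occupy positions 1–2 → average rank (1+2)/2 = 1.5.
The 2 values of 40 occupy positions 3–4 → average rank (3+4)/2 = 3.5.
Batch Y values → pooled ranks: 46→1.5, 40→3.5, 17→6, 33→5
Mean rank = (1.5 + 3.5 + 6 + 5) / 4 = 4.00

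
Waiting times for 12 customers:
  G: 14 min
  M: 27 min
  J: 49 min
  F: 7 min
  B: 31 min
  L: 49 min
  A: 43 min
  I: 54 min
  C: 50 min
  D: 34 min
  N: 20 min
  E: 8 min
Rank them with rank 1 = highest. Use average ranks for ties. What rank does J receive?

3.5

Sorted (descending): 54, 50, 49, 49, 43, 34, 31, 27, 20, 14, 8, 7
The 2 values of 49 occupy positions 3–4 → average rank (3+4)/2 = 3.5.
J has value 49 min → rank 3.5.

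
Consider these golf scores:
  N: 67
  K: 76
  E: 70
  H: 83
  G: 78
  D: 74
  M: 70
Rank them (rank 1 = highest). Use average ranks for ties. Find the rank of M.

5.5

Sorted (descending): 83, 78, 76, 74, 70, 70, 67
The 2 values of 70 occupy positions 5–6 → average rank (5+6)/2 = 5.5.
M has value 70 → rank 5.5.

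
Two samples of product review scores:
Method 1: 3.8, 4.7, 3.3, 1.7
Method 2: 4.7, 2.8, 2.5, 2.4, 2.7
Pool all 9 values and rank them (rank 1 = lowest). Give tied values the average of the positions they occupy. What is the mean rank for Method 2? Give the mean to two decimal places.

Sorted (ascending): 1.7, 2.4, 2.5, 2.7, 2.8, 3.3, 3.8, 4.7, 4.7
The 2 values of 4.7 occupy positions 8–9 → average rank (8+9)/2 = 8.5.
Method 2 values → pooled ranks: 4.7→8.5, 2.8→5, 2.5→3, 2.4→2, 2.7→4
Mean rank = (8.5 + 5 + 3 + 2 + 4) / 5 = 4.50

4.50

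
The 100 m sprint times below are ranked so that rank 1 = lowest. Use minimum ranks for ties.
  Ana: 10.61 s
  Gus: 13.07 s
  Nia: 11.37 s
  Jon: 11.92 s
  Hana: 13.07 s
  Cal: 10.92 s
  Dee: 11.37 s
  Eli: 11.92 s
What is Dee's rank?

Sorted (ascending): 10.61, 10.92, 11.37, 11.37, 11.92, 11.92, 13.07, 13.07
The 2 values of 11.37 occupy positions 3–4 → each gets rank 3.
The 2 values of 11.92 occupy positions 5–6 → each gets rank 5.
The 2 values of 13.07 occupy positions 7–8 → each gets rank 7.
Dee has value 11.37 s → rank 3.

3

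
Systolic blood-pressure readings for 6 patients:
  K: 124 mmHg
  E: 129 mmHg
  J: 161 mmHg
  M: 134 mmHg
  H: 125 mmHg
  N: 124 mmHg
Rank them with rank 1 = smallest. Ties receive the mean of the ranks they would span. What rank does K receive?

Sorted (ascending): 124, 124, 125, 129, 134, 161
The 2 values of 124 occupy positions 1–2 → average rank (1+2)/2 = 1.5.
K has value 124 mmHg → rank 1.5.

1.5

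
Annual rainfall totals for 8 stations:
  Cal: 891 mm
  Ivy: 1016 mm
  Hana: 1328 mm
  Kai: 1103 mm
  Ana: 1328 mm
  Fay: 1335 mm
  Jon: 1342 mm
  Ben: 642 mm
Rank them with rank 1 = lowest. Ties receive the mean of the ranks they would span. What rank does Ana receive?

5.5

Sorted (ascending): 642, 891, 1016, 1103, 1328, 1328, 1335, 1342
The 2 values of 1328 occupy positions 5–6 → average rank (5+6)/2 = 5.5.
Ana has value 1328 mm → rank 5.5.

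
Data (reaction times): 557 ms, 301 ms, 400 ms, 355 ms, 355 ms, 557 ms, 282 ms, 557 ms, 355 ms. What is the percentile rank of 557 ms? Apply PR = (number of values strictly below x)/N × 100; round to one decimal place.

N = 9.
Strictly below 557: 6. Equal to 557: 3.
PR = 6/9 × 100 = 66.7

66.7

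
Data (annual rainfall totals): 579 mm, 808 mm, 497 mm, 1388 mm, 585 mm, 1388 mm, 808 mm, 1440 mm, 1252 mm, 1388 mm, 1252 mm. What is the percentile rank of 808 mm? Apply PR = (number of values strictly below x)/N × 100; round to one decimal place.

27.3

N = 11.
Strictly below 808: 3. Equal to 808: 2.
PR = 3/11 × 100 = 27.3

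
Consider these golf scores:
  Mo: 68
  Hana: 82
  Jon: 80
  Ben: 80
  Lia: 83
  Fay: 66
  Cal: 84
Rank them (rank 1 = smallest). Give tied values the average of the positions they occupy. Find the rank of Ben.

Sorted (ascending): 66, 68, 80, 80, 82, 83, 84
The 2 values of 80 occupy positions 3–4 → average rank (3+4)/2 = 3.5.
Ben has value 80 → rank 3.5.

3.5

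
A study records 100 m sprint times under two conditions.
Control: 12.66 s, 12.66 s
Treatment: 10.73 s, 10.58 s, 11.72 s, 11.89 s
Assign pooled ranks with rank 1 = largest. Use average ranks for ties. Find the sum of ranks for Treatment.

Sorted (descending): 12.66, 12.66, 11.89, 11.72, 10.73, 10.58
The 2 values of 12.66 occupy positions 1–2 → average rank (1+2)/2 = 1.5.
Treatment values → pooled ranks: 10.73→5, 10.58→6, 11.72→4, 11.89→3
Rank sum = 5 + 6 + 4 + 3 = 18

18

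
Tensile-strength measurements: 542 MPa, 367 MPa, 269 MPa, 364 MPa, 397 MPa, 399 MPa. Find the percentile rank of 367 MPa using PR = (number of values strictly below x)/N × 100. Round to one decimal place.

N = 6.
Strictly below 367: 2. Equal to 367: 1.
PR = 2/6 × 100 = 33.3

33.3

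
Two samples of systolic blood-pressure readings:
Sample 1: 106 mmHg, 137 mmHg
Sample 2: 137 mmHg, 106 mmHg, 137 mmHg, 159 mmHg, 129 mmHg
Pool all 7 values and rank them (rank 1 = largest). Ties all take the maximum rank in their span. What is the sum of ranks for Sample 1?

Sorted (descending): 159, 137, 137, 137, 129, 106, 106
The 3 values of 137 occupy positions 2–4 → each gets rank 4.
The 2 values of 106 occupy positions 6–7 → each gets rank 7.
Sample 1 values → pooled ranks: 106→7, 137→4
Rank sum = 7 + 4 = 11

11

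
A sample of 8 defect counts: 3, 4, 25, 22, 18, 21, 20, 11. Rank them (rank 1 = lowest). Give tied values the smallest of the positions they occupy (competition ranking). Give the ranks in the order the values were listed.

Sorted (ascending): 3, 4, 11, 18, 20, 21, 22, 25
No ties — each value takes its position as its rank.

1, 2, 8, 7, 4, 6, 5, 3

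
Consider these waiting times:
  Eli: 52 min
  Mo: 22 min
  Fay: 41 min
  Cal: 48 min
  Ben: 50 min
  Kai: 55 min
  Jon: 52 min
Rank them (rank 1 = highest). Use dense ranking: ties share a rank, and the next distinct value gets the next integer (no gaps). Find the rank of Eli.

2

Sorted (descending): 55, 52, 52, 50, 48, 41, 22
The 2 values of 52 share dense rank 2.
Remaining distinct values take the next consecutive integers.
Eli has value 52 min → rank 2.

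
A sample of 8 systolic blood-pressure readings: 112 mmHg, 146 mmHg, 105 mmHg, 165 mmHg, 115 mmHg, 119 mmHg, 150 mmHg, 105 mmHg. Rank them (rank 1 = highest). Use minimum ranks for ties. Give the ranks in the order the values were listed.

6, 3, 7, 1, 5, 4, 2, 7

Sorted (descending): 165, 150, 146, 119, 115, 112, 105, 105
The 2 values of 105 occupy positions 7–8 → each gets rank 7.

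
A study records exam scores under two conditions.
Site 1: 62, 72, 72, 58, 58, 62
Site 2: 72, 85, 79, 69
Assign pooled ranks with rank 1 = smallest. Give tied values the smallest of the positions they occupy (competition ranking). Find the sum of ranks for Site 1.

Sorted (ascending): 58, 58, 62, 62, 69, 72, 72, 72, 79, 85
The 2 values of 58 occupy positions 1–2 → each gets rank 1.
The 2 values of 62 occupy positions 3–4 → each gets rank 3.
The 3 values of 72 occupy positions 6–8 → each gets rank 6.
Site 1 values → pooled ranks: 62→3, 72→6, 72→6, 58→1, 58→1, 62→3
Rank sum = 3 + 6 + 6 + 1 + 1 + 3 = 20

20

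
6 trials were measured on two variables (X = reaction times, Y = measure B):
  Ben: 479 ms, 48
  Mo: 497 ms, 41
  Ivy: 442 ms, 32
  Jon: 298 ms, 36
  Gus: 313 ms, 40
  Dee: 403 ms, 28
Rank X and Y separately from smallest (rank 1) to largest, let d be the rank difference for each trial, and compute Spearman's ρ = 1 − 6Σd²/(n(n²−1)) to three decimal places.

0.486

Ranks of variable 1: 5, 6, 4, 1, 2, 3
Ranks of variable 2: 6, 5, 2, 3, 4, 1
d = r₁ − r₂: -1, 1, 2, -2, -2, 2
d²: 1, 1, 4, 4, 4, 4; Σd² = 18
ρ = 1 − 6·18/(6·35) = 1 − 108/210 = 0.486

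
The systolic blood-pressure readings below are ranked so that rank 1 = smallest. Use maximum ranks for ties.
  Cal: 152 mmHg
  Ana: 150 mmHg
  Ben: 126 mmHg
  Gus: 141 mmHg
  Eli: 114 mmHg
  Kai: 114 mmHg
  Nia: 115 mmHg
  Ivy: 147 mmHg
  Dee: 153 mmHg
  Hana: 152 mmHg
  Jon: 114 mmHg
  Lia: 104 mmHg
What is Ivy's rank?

8

Sorted (ascending): 104, 114, 114, 114, 115, 126, 141, 147, 150, 152, 152, 153
The 3 values of 114 occupy positions 2–4 → each gets rank 4.
The 2 values of 152 occupy positions 10–11 → each gets rank 11.
Ivy has value 147 mmHg → rank 8.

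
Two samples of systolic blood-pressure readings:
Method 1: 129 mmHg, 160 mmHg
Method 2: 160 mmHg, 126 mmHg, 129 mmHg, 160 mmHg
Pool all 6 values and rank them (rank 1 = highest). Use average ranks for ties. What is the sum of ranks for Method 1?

6.5

Sorted (descending): 160, 160, 160, 129, 129, 126
The 3 values of 160 occupy positions 1–3 → average rank 2.
The 2 values of 129 occupy positions 4–5 → average rank (4+5)/2 = 4.5.
Method 1 values → pooled ranks: 129→4.5, 160→2
Rank sum = 4.5 + 2 = 6.5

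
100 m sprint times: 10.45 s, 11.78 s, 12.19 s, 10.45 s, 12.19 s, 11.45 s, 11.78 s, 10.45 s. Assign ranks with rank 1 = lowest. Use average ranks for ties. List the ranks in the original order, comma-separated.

2, 5.5, 7.5, 2, 7.5, 4, 5.5, 2

Sorted (ascending): 10.45, 10.45, 10.45, 11.45, 11.78, 11.78, 12.19, 12.19
The 3 values of 10.45 occupy positions 1–3 → average rank 2.
The 2 values of 11.78 occupy positions 5–6 → average rank (5+6)/2 = 5.5.
The 2 values of 12.19 occupy positions 7–8 → average rank (7+8)/2 = 7.5.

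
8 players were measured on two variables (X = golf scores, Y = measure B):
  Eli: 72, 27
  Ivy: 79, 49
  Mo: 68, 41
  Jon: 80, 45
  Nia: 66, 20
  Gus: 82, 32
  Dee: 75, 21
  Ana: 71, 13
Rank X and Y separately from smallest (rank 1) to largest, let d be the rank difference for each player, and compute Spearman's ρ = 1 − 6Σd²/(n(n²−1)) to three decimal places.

0.548

Ranks of variable 1: 4, 6, 2, 7, 1, 8, 5, 3
Ranks of variable 2: 4, 8, 6, 7, 2, 5, 3, 1
d = r₁ − r₂: 0, -2, -4, 0, -1, 3, 2, 2
d²: 0, 4, 16, 0, 1, 9, 4, 4; Σd² = 38
ρ = 1 − 6·38/(8·63) = 1 − 228/504 = 0.548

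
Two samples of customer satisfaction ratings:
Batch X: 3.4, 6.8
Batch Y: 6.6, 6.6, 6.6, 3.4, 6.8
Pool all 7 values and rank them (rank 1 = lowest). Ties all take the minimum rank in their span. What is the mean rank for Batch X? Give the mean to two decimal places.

Sorted (ascending): 3.4, 3.4, 6.6, 6.6, 6.6, 6.8, 6.8
The 2 values of 3.4 occupy positions 1–2 → each gets rank 1.
The 3 values of 6.6 occupy positions 3–5 → each gets rank 3.
The 2 values of 6.8 occupy positions 6–7 → each gets rank 6.
Batch X values → pooled ranks: 3.4→1, 6.8→6
Mean rank = (1 + 6) / 2 = 3.50

3.50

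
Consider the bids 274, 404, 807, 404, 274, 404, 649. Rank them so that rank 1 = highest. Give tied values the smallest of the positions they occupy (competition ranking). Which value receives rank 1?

Sorted (descending): 807, 649, 404, 404, 404, 274, 274
The 3 values of 404 occupy positions 3–5 → each gets rank 3.
The 2 values of 274 occupy positions 6–7 → each gets rank 6.
Rank 1 → value 807.

807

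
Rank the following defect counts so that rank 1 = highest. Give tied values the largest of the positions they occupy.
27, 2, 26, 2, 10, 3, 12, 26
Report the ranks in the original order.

Sorted (descending): 27, 26, 26, 12, 10, 3, 2, 2
The 2 values of 26 occupy positions 2–3 → each gets rank 3.
The 2 values of 2 occupy positions 7–8 → each gets rank 8.

1, 8, 3, 8, 5, 6, 4, 3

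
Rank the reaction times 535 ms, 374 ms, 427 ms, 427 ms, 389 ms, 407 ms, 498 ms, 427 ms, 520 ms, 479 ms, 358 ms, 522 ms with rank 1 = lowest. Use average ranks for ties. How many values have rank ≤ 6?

Sorted (ascending): 358, 374, 389, 407, 427, 427, 427, 479, 498, 520, 522, 535
The 3 values of 427 occupy positions 5–7 → average rank 6.
Ranks ≤ 6: {1, 2, 3, 4, 6, 6, 6} → 7 values.

7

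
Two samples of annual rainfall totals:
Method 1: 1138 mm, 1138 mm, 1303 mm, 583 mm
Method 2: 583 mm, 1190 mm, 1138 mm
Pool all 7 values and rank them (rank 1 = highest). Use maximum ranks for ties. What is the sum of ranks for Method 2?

Sorted (descending): 1303, 1190, 1138, 1138, 1138, 583, 583
The 3 values of 1138 occupy positions 3–5 → each gets rank 5.
The 2 values of 583 occupy positions 6–7 → each gets rank 7.
Method 2 values → pooled ranks: 583→7, 1190→2, 1138→5
Rank sum = 7 + 2 + 5 = 14

14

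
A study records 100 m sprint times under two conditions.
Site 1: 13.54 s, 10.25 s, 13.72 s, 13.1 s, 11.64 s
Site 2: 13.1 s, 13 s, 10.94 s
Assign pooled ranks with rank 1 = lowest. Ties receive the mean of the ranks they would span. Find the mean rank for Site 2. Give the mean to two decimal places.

3.83

Sorted (ascending): 10.25, 10.94, 11.64, 13, 13.1, 13.1, 13.54, 13.72
The 2 values of 13.1 occupy positions 5–6 → average rank (5+6)/2 = 5.5.
Site 2 values → pooled ranks: 13.1→5.5, 13→4, 10.94→2
Mean rank = (5.5 + 4 + 2) / 3 = 3.83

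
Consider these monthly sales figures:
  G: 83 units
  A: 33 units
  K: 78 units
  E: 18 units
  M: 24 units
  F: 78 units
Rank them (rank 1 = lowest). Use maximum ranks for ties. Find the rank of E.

Sorted (ascending): 18, 24, 33, 78, 78, 83
The 2 values of 78 occupy positions 4–5 → each gets rank 5.
E has value 18 units → rank 1.

1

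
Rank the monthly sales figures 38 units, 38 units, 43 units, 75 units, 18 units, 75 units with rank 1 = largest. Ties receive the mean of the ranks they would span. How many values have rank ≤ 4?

3

Sorted (descending): 75, 75, 43, 38, 38, 18
The 2 values of 75 occupy positions 1–2 → average rank (1+2)/2 = 1.5.
The 2 values of 38 occupy positions 4–5 → average rank (4+5)/2 = 4.5.
Ranks ≤ 4: {1.5, 1.5, 3} → 3 values.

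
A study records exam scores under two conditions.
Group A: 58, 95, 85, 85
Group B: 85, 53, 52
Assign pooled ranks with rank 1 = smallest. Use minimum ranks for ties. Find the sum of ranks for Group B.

Sorted (ascending): 52, 53, 58, 85, 85, 85, 95
The 3 values of 85 occupy positions 4–6 → each gets rank 4.
Group B values → pooled ranks: 85→4, 53→2, 52→1
Rank sum = 4 + 2 + 1 = 7

7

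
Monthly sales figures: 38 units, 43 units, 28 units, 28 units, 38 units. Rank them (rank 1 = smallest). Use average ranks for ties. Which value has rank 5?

43

Sorted (ascending): 28, 28, 38, 38, 43
The 2 values of 28 occupy positions 1–2 → average rank (1+2)/2 = 1.5.
The 2 values of 38 occupy positions 3–4 → average rank (3+4)/2 = 3.5.
Rank 5 → value 43.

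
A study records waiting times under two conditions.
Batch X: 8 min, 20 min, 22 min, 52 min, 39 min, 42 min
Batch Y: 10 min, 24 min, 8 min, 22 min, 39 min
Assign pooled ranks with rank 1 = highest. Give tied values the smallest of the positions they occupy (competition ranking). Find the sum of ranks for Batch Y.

33

Sorted (descending): 52, 42, 39, 39, 24, 22, 22, 20, 10, 8, 8
The 2 values of 39 occupy positions 3–4 → each gets rank 3.
The 2 values of 22 occupy positions 6–7 → each gets rank 6.
The 2 values of 8 occupy positions 10–11 → each gets rank 10.
Batch Y values → pooled ranks: 10→9, 24→5, 8→10, 22→6, 39→3
Rank sum = 9 + 5 + 10 + 6 + 3 = 33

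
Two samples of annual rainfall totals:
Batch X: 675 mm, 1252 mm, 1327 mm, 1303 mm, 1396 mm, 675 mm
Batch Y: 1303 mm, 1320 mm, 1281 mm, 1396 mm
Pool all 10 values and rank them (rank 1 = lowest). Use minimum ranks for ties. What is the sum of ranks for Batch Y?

Sorted (ascending): 675, 675, 1252, 1281, 1303, 1303, 1320, 1327, 1396, 1396
The 2 values of 675 occupy positions 1–2 → each gets rank 1.
The 2 values of 1303 occupy positions 5–6 → each gets rank 5.
The 2 values of 1396 occupy positions 9–10 → each gets rank 9.
Batch Y values → pooled ranks: 1303→5, 1320→7, 1281→4, 1396→9
Rank sum = 5 + 7 + 4 + 9 = 25

25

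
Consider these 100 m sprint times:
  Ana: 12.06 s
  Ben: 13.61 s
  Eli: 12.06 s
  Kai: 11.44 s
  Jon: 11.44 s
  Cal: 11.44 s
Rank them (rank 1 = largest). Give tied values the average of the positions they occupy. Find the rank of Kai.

5

Sorted (descending): 13.61, 12.06, 12.06, 11.44, 11.44, 11.44
The 2 values of 12.06 occupy positions 2–3 → average rank (2+3)/2 = 2.5.
The 3 values of 11.44 occupy positions 4–6 → average rank 5.
Kai has value 11.44 s → rank 5.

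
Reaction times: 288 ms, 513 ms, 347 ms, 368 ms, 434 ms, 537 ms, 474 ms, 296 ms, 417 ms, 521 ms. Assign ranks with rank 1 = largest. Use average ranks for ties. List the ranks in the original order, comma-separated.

10, 3, 8, 7, 5, 1, 4, 9, 6, 2

Sorted (descending): 537, 521, 513, 474, 434, 417, 368, 347, 296, 288
No ties — each value takes its position as its rank.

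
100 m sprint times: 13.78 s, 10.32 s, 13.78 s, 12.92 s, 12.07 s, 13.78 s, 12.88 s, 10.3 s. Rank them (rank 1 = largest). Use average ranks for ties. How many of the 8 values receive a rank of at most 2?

Sorted (descending): 13.78, 13.78, 13.78, 12.92, 12.88, 12.07, 10.32, 10.3
The 3 values of 13.78 occupy positions 1–3 → average rank 2.
Ranks ≤ 2: {2, 2, 2} → 3 values.

3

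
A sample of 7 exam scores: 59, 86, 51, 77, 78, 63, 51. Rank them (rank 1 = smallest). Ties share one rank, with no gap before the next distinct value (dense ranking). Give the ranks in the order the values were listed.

Sorted (ascending): 51, 51, 59, 63, 77, 78, 86
The 2 values of 51 share dense rank 1.
Remaining distinct values take the next consecutive integers.

2, 6, 1, 4, 5, 3, 1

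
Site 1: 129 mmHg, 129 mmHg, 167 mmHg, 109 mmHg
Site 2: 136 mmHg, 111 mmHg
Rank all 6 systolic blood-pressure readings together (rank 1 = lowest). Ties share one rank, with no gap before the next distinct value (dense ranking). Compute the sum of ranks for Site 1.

Sorted (ascending): 109, 111, 129, 129, 136, 167
The 2 values of 129 share dense rank 3.
Remaining distinct values take the next consecutive integers.
Site 1 values → pooled ranks: 129→3, 129→3, 167→5, 109→1
Rank sum = 3 + 3 + 5 + 1 = 12

12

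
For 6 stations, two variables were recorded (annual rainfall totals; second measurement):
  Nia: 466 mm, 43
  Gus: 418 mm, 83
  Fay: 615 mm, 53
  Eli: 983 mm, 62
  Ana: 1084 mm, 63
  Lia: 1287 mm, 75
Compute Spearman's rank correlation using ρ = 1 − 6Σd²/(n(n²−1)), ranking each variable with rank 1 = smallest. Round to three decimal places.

0.143

Ranks of variable 1: 2, 1, 3, 4, 5, 6
Ranks of variable 2: 1, 6, 2, 3, 4, 5
d = r₁ − r₂: 1, -5, 1, 1, 1, 1
d²: 1, 25, 1, 1, 1, 1; Σd² = 30
ρ = 1 − 6·30/(6·35) = 1 − 180/210 = 0.143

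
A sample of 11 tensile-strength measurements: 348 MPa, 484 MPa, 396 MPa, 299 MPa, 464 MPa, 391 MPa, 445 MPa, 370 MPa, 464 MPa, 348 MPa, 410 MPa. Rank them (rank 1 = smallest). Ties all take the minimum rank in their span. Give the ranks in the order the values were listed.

2, 11, 6, 1, 9, 5, 8, 4, 9, 2, 7

Sorted (ascending): 299, 348, 348, 370, 391, 396, 410, 445, 464, 464, 484
The 2 values of 348 occupy positions 2–3 → each gets rank 2.
The 2 values of 464 occupy positions 9–10 → each gets rank 9.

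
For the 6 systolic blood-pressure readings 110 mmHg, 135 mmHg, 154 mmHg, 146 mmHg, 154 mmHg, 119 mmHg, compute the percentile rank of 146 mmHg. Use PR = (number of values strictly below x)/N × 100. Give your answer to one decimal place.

50.0

N = 6.
Strictly below 146: 3. Equal to 146: 1.
PR = 3/6 × 100 = 50.0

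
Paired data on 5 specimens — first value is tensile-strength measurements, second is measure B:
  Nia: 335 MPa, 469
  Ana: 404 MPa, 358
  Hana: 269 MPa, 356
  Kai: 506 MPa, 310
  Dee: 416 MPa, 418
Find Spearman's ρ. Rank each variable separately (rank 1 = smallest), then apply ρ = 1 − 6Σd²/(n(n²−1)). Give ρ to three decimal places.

Ranks of variable 1: 2, 3, 1, 5, 4
Ranks of variable 2: 5, 3, 2, 1, 4
d = r₁ − r₂: -3, 0, -1, 4, 0
d²: 9, 0, 1, 16, 0; Σd² = 26
ρ = 1 − 6·26/(5·24) = 1 − 156/120 = -0.300

-0.300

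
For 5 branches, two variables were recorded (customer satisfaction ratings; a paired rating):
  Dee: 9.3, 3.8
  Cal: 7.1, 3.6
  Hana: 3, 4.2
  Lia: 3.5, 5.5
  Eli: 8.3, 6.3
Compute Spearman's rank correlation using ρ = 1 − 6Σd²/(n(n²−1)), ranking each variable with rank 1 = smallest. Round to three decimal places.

-0.100

Ranks of variable 1: 5, 3, 1, 2, 4
Ranks of variable 2: 2, 1, 3, 4, 5
d = r₁ − r₂: 3, 2, -2, -2, -1
d²: 9, 4, 4, 4, 1; Σd² = 22
ρ = 1 − 6·22/(5·24) = 1 − 132/120 = -0.100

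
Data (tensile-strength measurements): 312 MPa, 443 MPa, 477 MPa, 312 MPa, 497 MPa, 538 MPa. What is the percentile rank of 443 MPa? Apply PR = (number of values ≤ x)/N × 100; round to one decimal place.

N = 6.
Strictly below 443: 2. Equal to 443: 1.
PR = 3/6 × 100 = 50.0

50.0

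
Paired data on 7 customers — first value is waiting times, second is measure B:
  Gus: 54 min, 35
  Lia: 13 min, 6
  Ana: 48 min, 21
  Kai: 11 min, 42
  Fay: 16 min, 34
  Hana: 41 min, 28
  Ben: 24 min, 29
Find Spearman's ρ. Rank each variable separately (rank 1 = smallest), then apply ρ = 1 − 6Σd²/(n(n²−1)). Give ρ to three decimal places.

-0.107

Ranks of variable 1: 7, 2, 6, 1, 3, 5, 4
Ranks of variable 2: 6, 1, 2, 7, 5, 3, 4
d = r₁ − r₂: 1, 1, 4, -6, -2, 2, 0
d²: 1, 1, 16, 36, 4, 4, 0; Σd² = 62
ρ = 1 − 6·62/(7·48) = 1 − 372/336 = -0.107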